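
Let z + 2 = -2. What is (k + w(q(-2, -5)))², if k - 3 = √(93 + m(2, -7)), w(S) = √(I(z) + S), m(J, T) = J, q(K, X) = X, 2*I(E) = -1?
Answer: (6 + 2*√95 + I*√22)²/4 ≈ 156.98 + 59.788*I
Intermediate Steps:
z = -4 (z = -2 - 2 = -4)
I(E) = -½ (I(E) = (½)*(-1) = -½)
w(S) = √(-½ + S)
k = 3 + √95 (k = 3 + √(93 + 2) = 3 + √95 ≈ 12.747)
(k + w(q(-2, -5)))² = ((3 + √95) + √(-2 + 4*(-5))/2)² = ((3 + √95) + √(-2 - 20)/2)² = ((3 + √95) + √(-22)/2)² = ((3 + √95) + (I*√22)/2)² = ((3 + √95) + I*√22/2)² = (3 + √95 + I*√22/2)²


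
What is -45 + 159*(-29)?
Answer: -4656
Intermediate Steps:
-45 + 159*(-29) = -45 - 4611 = -4656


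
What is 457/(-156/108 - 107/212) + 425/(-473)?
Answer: -414015763/1759087 ≈ -235.36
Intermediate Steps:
457/(-156/108 - 107/212) + 425/(-473) = 457/(-156*1/108 - 107*1/212) + 425*(-1/473) = 457/(-13/9 - 107/212) - 425/473 = 457/(-3719/1908) - 425/473 = 457*(-1908/3719) - 425/473 = -871956/3719 - 425/473 = -414015763/1759087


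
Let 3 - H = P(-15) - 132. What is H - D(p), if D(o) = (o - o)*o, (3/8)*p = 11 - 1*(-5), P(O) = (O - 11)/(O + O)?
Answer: 2012/15 ≈ 134.13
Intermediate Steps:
P(O) = (-11 + O)/(2*O) (P(O) = (-11 + O)/((2*O)) = (-11 + O)*(1/(2*O)) = (-11 + O)/(2*O))
p = 128/3 (p = 8*(11 - 1*(-5))/3 = 8*(11 + 5)/3 = (8/3)*16 = 128/3 ≈ 42.667)
D(o) = 0 (D(o) = 0*o = 0)
H = 2012/15 (H = 3 - ((½)*(-11 - 15)/(-15) - 132) = 3 - ((½)*(-1/15)*(-26) - 132) = 3 - (13/15 - 132) = 3 - 1*(-1967/15) = 3 + 1967/15 = 2012/15 ≈ 134.13)
H - D(p) = 2012/15 - 1*0 = 2012/15 + 0 = 2012/15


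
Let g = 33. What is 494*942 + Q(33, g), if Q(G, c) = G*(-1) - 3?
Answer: 465312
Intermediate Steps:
Q(G, c) = -3 - G (Q(G, c) = -G - 3 = -3 - G)
494*942 + Q(33, g) = 494*942 + (-3 - 1*33) = 465348 + (-3 - 33) = 465348 - 36 = 465312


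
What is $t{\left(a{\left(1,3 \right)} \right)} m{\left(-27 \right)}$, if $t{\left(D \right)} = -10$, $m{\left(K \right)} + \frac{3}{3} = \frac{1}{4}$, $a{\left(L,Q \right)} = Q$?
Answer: $\frac{15}{2} \approx 7.5$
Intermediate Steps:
$m{\left(K \right)} = - \frac{3}{4}$ ($m{\left(K \right)} = -1 + \frac{1}{4} = - \frac{3}{4}$)
$t{\left(a{\left(1,3 \right)} \right)} m{\left(-27 \right)} = \left(-10\right) \left(- \frac{3}{4}\right) = \frac{15}{2}$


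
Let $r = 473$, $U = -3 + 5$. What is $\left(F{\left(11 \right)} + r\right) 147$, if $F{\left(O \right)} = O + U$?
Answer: $71442$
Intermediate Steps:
$U = 2$
$F{\left(O \right)} = 2 + O$ ($F{\left(O \right)} = O + 2 = 2 + O$)
$\left(F{\left(11 \right)} + r\right) 147 = \left(\left(2 + 11\right) + 473\right) 147 = \left(13 + 473\right) 147 = 486 \cdot 147 = 71442$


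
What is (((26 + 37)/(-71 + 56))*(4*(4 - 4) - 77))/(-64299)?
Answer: -539/107165 ≈ -0.0050296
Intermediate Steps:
(((26 + 37)/(-71 + 56))*(4*(4 - 4) - 77))/(-64299) = ((63/(-15))*(4*0 - 77))*(-1/64299) = ((63*(-1/15))*(0 - 77))*(-1/64299) = -21/5*(-77)*(-1/64299) = (1617/5)*(-1/64299) = -539/107165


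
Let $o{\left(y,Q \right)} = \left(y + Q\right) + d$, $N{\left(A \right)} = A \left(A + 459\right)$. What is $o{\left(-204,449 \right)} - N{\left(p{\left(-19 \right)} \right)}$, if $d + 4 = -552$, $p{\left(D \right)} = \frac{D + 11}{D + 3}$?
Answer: $- \frac{2163}{4} \approx -540.75$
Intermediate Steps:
$p{\left(D \right)} = \frac{11 + D}{3 + D}$
$d = -556$ ($d = -4 - 552 = -556$)
$N{\left(A \right)} = A \left(459 + A\right)$
$o{\left(y,Q \right)} = -556 + Q + y$ ($o{\left(y,Q \right)} = \left(y + Q\right) - 556 = \left(Q + y\right) - 556 = -556 + Q + y$)
$o{\left(-204,449 \right)} - N{\left(p{\left(-19 \right)} \right)} = \left(-556 + 449 - 204\right) - \frac{11 - 19}{3 - 19} \left(459 + \frac{11 - 19}{3 - 19}\right) = -311 - \frac{1}{-16} \left(-8\right) \left(459 + \frac{1}{-16} \left(-8\right)\right) = -311 - \left(- \frac{1}{16}\right) \left(-8\right) \left(459 - - \frac{1}{2}\right) = -311 - \frac{459 + \frac{1}{2}}{2} = -311 - \frac{1}{2} \cdot \frac{919}{2} = -311 - \frac{919}{4} = - \frac{2163}{4}$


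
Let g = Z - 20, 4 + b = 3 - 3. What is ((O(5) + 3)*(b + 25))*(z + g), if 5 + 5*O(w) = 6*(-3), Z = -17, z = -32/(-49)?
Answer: 42744/35 ≈ 1221.3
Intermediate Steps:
z = 32/49 (z = -32*(-1/49) = 32/49 ≈ 0.65306)
b = -4 (b = -4 + (3 - 3) = -4 + 0 = -4)
O(w) = -23/5 (O(w) = -1 + (6*(-3))/5 = -1 + (⅕)*(-18) = -1 - 18/5 = -23/5)
g = -37 (g = -17 - 20 = -37)
((O(5) + 3)*(b + 25))*(z + g) = ((-23/5 + 3)*(-4 + 25))*(32/49 - 37) = -8/5*21*(-1781/49) = -168/5*(-1781/49) = 42744/35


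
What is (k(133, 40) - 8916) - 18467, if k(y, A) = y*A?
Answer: -22063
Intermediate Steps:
k(y, A) = A*y
(k(133, 40) - 8916) - 18467 = (40*133 - 8916) - 18467 = (5320 - 8916) - 18467 = -3596 - 18467 = -22063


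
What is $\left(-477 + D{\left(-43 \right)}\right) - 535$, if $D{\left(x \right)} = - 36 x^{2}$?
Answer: $-67576$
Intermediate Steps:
$\left(-477 + D{\left(-43 \right)}\right) - 535 = \left(-477 - 36 \left(-43\right)^{2}\right) - 535 = \left(-477 - 66564\right) - 535 = -67041 - 535 = -67576$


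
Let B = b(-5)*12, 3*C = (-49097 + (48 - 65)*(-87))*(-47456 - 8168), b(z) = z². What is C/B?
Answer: 662175908/225 ≈ 2.9430e+6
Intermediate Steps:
C = 2648703632/3 (C = ((-49097 + (48 - 65)*(-87))*(-47456 - 8168))/3 = ((-49097 - 17*(-87))*(-55624))/3 = ((-49097 + 1479)*(-55624))/3 = (-47618*(-55624))/3 = (⅓)*2648703632 = 2648703632/3 ≈ 8.8290e+8)
B = 300 (B = (-5)²*12 = 25*12 = 300)
C/B = (2648703632/3)/300 = (2648703632/3)*(1/300) = 662175908/225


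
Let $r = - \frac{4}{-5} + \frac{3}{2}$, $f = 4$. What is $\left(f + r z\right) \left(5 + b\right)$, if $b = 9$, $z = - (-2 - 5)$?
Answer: $\frac{1407}{5} \approx 281.4$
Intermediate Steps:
$z = 7$ ($z = \left(-1\right) \left(-7\right) = 7$)
$r = \frac{23}{10}$ ($r = \left(-4\right) \left(- \frac{1}{5}\right) + 3 \cdot \frac{1}{2} = \frac{4}{5} + \frac{3}{2} = \frac{23}{10} \approx 2.3$)
$\left(f + r z\right) \left(5 + b\right) = \left(4 + \frac{23}{10} \cdot 7\right) \left(5 + 9\right) = \left(4 + \frac{161}{10}\right) 14 = \frac{201}{10} \cdot 14 = \frac{1407}{5}$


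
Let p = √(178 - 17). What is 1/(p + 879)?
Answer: 879/772480 - √161/772480 ≈ 0.0011215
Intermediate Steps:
p = √161 ≈ 12.689
1/(p + 879) = 1/(√161 + 879) = 1/(879 + √161)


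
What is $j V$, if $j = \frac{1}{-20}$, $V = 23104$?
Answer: $- \frac{5776}{5} \approx -1155.2$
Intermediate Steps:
$j = - \frac{1}{20} \approx -0.05$
$j V = \left(- \frac{1}{20}\right) 23104 = - \frac{5776}{5}$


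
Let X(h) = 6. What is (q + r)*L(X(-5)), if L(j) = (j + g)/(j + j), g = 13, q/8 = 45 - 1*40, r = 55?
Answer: 1805/12 ≈ 150.42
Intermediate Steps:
q = 40 (q = 8*(45 - 1*40) = 8*(45 - 40) = 8*5 = 40)
L(j) = (13 + j)/(2*j) (L(j) = (j + 13)/(j + j) = (13 + j)/((2*j)) = (13 + j)*(1/(2*j)) = (13 + j)/(2*j))
(q + r)*L(X(-5)) = (40 + 55)*((½)*(13 + 6)/6) = 95*((½)*(⅙)*19) = 95*(19/12) = 1805/12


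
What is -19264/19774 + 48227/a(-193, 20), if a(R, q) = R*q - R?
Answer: -512140893/36255629 ≈ -14.126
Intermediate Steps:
a(R, q) = -R + R*q
-19264/19774 + 48227/a(-193, 20) = -19264/19774 + 48227/((-193*(-1 + 20))) = -19264*1/19774 + 48227/((-193*19)) = -9632/9887 + 48227/(-3667) = -9632/9887 + 48227*(-1/3667) = -9632/9887 - 48227/3667 = -512140893/36255629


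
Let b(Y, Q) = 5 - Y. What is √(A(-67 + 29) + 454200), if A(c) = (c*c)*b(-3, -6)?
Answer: 2*√116438 ≈ 682.46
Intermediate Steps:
A(c) = 8*c² (A(c) = (c*c)*(5 - 1*(-3)) = c²*(5 + 3) = c²*8 = 8*c²)
√(A(-67 + 29) + 454200) = √(8*(-67 + 29)² + 454200) = √(8*(-38)² + 454200) = √(8*1444 + 454200) = √(11552 + 454200) = √465752 = 2*√116438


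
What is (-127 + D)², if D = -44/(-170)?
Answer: 116057529/7225 ≈ 16063.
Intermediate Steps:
D = 22/85 (D = -44*(-1/170) = 22/85 ≈ 0.25882)
(-127 + D)² = (-127 + 22/85)² = (-10773/85)² = 116057529/7225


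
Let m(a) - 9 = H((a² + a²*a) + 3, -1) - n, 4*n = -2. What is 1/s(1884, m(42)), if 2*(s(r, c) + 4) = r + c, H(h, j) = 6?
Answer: 4/3783 ≈ 0.0010574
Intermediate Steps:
n = -½ (n = (¼)*(-2) = -½ ≈ -0.50000)
m(a) = 31/2 (m(a) = 9 + (6 - 1*(-½)) = 9 + (6 + ½) = 9 + 13/2 = 31/2)
s(r, c) = -4 + c/2 + r/2 (s(r, c) = -4 + (r + c)/2 = -4 + (c + r)/2 = -4 + (c/2 + r/2) = -4 + c/2 + r/2)
1/s(1884, m(42)) = 1/(-4 + (½)*(31/2) + (½)*1884) = 1/(-4 + 31/4 + 942) = 1/(3783/4) = 4/3783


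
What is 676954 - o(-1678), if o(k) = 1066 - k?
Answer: 674210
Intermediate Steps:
676954 - o(-1678) = 676954 - (1066 - 1*(-1678)) = 676954 - (1066 + 1678) = 676954 - 1*2744 = 676954 - 2744 = 674210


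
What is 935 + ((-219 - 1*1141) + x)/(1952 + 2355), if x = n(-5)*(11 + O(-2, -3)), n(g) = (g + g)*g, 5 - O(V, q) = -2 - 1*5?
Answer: 4026835/4307 ≈ 934.95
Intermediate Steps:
O(V, q) = 12 (O(V, q) = 5 - (-2 - 1*5) = 5 - (-2 - 5) = 5 - 1*(-7) = 5 + 7 = 12)
n(g) = 2*g² (n(g) = (2*g)*g = 2*g²)
x = 1150 (x = (2*(-5)²)*(11 + 12) = (2*25)*23 = 50*23 = 1150)
935 + ((-219 - 1*1141) + x)/(1952 + 2355) = 935 + ((-219 - 1*1141) + 1150)/(1952 + 2355) = 935 + ((-219 - 1141) + 1150)/4307 = 935 + (-1360 + 1150)*(1/4307) = 935 - 210*1/4307 = 935 - 210/4307 = 4026835/4307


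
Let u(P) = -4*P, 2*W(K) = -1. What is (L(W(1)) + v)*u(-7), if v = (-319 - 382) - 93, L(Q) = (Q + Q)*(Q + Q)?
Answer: -22204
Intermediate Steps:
W(K) = -1/2 (W(K) = (1/2)*(-1) = -1/2)
L(Q) = 4*Q**2 (L(Q) = (2*Q)*(2*Q) = 4*Q**2)
v = -794 (v = -701 - 93 = -794)
(L(W(1)) + v)*u(-7) = (4*(-1/2)**2 - 794)*(-4*(-7)) = (4*(1/4) - 794)*28 = (1 - 794)*28 = -793*28 = -22204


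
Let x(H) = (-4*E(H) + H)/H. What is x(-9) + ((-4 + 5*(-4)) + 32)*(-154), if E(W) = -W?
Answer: -1227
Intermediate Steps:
x(H) = 5 (x(H) = (-(-4)*H + H)/H = (4*H + H)/H = (5*H)/H = 5)
x(-9) + ((-4 + 5*(-4)) + 32)*(-154) = 5 + ((-4 + 5*(-4)) + 32)*(-154) = 5 + ((-4 - 20) + 32)*(-154) = 5 + (-24 + 32)*(-154) = 5 + 8*(-154) = 5 - 1232 = -1227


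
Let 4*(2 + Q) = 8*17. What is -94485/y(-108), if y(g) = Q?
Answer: -94485/32 ≈ -2952.7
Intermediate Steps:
Q = 32 (Q = -2 + (8*17)/4 = -2 + (¼)*136 = -2 + 34 = 32)
y(g) = 32
-94485/y(-108) = -94485/32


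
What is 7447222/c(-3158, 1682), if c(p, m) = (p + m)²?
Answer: 3723611/1089288 ≈ 3.4184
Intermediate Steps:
c(p, m) = (m + p)²
7447222/c(-3158, 1682) = 7447222/((1682 - 3158)²) = 7447222/((-1476)²) = 7447222/2178576 = 7447222*(1/2178576) = 3723611/1089288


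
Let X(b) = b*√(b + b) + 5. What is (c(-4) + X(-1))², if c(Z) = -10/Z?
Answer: 217/4 - 15*I*√2 ≈ 54.25 - 21.213*I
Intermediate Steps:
X(b) = 5 + √2*b^(3/2) (X(b) = b*√(2*b) + 5 = b*(√2*√b) + 5 = √2*b^(3/2) + 5 = 5 + √2*b^(3/2))
(c(-4) + X(-1))² = (-10/(-4) + (5 + √2*(-1)^(3/2)))² = (-10*(-¼) + (5 + √2*(-I)))² = (5/2 + (5 - I*√2))² = (15/2 - I*√2)²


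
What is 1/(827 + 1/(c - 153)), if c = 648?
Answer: 495/409366 ≈ 0.0012092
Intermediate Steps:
1/(827 + 1/(c - 153)) = 1/(827 + 1/(648 - 153)) = 1/(827 + 1/495) = 1/(409366/495) = 495/409366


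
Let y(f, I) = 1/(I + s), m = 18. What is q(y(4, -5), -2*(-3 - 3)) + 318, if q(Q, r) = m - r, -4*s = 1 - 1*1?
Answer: 324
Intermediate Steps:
s = 0 (s = -(1 - 1*1)/4 = -(1 - 1)/4 = -1/4*0 = 0)
y(f, I) = 1/I (y(f, I) = 1/(I + 0) = 1/I)
q(Q, r) = 18 - r
q(y(4, -5), -2*(-3 - 3)) + 318 = (18 - (-2)*(-3 - 3)) + 318 = (18 - (-2)*(-6)) + 318 = (18 - 1*12) + 318 = (18 - 12) + 318 = 6 + 318 = 324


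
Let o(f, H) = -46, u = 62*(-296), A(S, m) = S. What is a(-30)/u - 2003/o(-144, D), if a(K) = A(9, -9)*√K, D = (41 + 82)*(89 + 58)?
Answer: 2003/46 - 9*I*√30/18352 ≈ 43.543 - 0.0026861*I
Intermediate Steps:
u = -18352
D = 18081 (D = 123*147 = 18081)
a(K) = 9*√K
a(-30)/u - 2003/o(-144, D) = (9*√(-30))/(-18352) - 2003/(-46) = (9*(I*√30))*(-1/18352) - 2003*(-1/46) = (9*I*√30)*(-1/18352) + 2003/46 = -9*I*√30/18352 + 2003/46 = 2003/46 - 9*I*√30/18352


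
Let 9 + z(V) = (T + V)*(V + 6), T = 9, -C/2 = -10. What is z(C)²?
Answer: 555025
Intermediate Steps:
C = 20 (C = -2*(-10) = 20)
z(V) = -9 + (6 + V)*(9 + V) (z(V) = -9 + (9 + V)*(V + 6) = -9 + (9 + V)*(6 + V) = -9 + (6 + V)*(9 + V))
z(C)² = (45 + 20² + 15*20)² = (45 + 400 + 300)² = 745² = 555025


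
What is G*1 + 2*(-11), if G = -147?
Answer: -169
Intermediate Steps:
G*1 + 2*(-11) = -147*1 + 2*(-11) = -147 - 22 = -169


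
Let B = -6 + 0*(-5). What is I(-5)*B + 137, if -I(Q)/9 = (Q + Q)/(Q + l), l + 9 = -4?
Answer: 167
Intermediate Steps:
l = -13 (l = -9 - 4 = -13)
I(Q) = -18*Q/(-13 + Q) (I(Q) = -9*(Q + Q)/(Q - 13) = -9*2*Q/(-13 + Q) = -18*Q/(-13 + Q))
B = -6 (B = -6 + 0 = -6)
I(-5)*B + 137 = -18*(-5)/(-13 - 5)*(-6) + 137 = -18*(-5)/(-18)*(-6) + 137 = -18*(-5)*(-1/18)*(-6) + 137 = -5*(-6) + 137 = 30 + 137 = 167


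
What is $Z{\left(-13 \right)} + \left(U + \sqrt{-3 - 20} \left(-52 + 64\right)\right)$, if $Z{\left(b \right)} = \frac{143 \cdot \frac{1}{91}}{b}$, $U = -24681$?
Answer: $- \frac{2245982}{91} + 12 i \sqrt{23} \approx -24681.0 + 57.55 i$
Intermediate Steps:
$Z{\left(b \right)} = \frac{11}{7 b}$ ($Z{\left(b \right)} = \frac{143 \cdot \frac{1}{91}}{b} = \frac{11}{7 b}$)
$Z{\left(-13 \right)} + \left(U + \sqrt{-3 - 20} \left(-52 + 64\right)\right) = \frac{11}{7 \left(-13\right)} - \left(24681 - \sqrt{-3 - 20} \left(-52 + 64\right)\right) = \frac{11}{7} \left(- \frac{1}{13}\right) - \left(24681 - \sqrt{-23} \cdot 12\right) = - \frac{11}{91} - \left(24681 - i \sqrt{23} \cdot 12\right) = - \frac{11}{91} - \left(24681 - 12 i \sqrt{23}\right) = - \frac{2245982}{91} + 12 i \sqrt{23}$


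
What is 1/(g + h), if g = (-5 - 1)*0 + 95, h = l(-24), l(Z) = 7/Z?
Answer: 24/2273 ≈ 0.010559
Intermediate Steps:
h = -7/24 (h = 7/(-24) = 7*(-1/24) = -7/24 ≈ -0.29167)
g = 95 (g = -6*0 + 95 = 0 + 95 = 95)
1/(g + h) = 1/(95 - 7/24) = 1/(2273/24) = 24/2273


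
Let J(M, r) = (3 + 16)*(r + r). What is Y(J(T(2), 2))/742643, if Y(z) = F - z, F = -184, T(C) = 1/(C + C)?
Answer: -260/742643 ≈ -0.00035010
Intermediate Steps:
T(C) = 1/(2*C)
J(M, r) = 38*r (J(M, r) = 19*(2*r) = 38*r)
Y(z) = -184 - z
Y(J(T(2), 2))/742643 = (-184 - 38*2)/742643 = (-184 - 1*76)*(1/742643) = (-184 - 76)*(1/742643) = -260*1/742643 = -260/742643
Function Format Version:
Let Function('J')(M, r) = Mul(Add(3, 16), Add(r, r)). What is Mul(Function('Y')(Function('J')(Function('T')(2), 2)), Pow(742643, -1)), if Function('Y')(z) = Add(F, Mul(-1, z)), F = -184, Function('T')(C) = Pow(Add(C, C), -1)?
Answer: Rational(-260, 742643) ≈ -0.00035010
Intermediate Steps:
Function('T')(C) = Mul(Rational(1, 2), Pow(C, -1)) (Function('T')(C) = Pow(Mul(2, C), -1) = Mul(Rational(1, 2), Pow(C, -1)))
Function('J')(M, r) = Mul(38, r) (Function('J')(M, r) = Mul(19, Mul(2, r)) = Mul(38, r))
Function('Y')(z) = Add(-184, Mul(-1, z))
Mul(Function('Y')(Function('J')(Function('T')(2), 2)), Pow(742643, -1)) = Mul(Add(-184, Mul(-1, Mul(38, 2))), Pow(742643, -1)) = Mul(Add(-184, Mul(-1, 76)), Rational(1, 742643)) = Mul(Add(-184, -76), Rational(1, 742643)) = Mul(-260, Rational(1, 742643)) = Rational(-260, 742643)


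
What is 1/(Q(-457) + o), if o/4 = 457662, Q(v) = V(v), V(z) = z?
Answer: 1/1830191 ≈ 5.4639e-7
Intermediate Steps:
Q(v) = v
o = 1830648 (o = 4*457662 = 1830648)
1/(Q(-457) + o) = 1/(-457 + 1830648) = 1/1830191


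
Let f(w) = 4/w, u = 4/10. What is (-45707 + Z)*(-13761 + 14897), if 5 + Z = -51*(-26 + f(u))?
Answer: -51001856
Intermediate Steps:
u = 2/5 (u = 4*(1/10) = 2/5 ≈ 0.40000)
Z = 811 (Z = -5 - 51*(-26 + 4/(2/5)) = -5 - 51*(-26 + 4*(5/2)) = -5 - 51*(-26 + 10) = -5 - 51*(-16) = -5 + 816 = 811)
(-45707 + Z)*(-13761 + 14897) = (-45707 + 811)*(-13761 + 14897) = -44896*1136 = -51001856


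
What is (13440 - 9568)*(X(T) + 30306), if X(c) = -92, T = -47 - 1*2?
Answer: 116988608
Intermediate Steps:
T = -49 (T = -47 - 2 = -49)
(13440 - 9568)*(X(T) + 30306) = (13440 - 9568)*(-92 + 30306) = 3872*30214 = 116988608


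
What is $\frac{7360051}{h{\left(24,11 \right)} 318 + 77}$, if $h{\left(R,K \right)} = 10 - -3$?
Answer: $\frac{7360051}{4211} \approx 1747.8$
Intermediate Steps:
$h{\left(R,K \right)} = 13$ ($h{\left(R,K \right)} = 10 + 3 = 13$)
$\frac{7360051}{h{\left(24,11 \right)} 318 + 77} = \frac{7360051}{13 \cdot 318 + 77} = \frac{7360051}{4134 + 77} = \frac{7360051}{4211}$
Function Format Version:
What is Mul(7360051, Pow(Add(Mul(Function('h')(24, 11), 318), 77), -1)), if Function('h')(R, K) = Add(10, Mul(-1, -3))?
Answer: Rational(7360051, 4211) ≈ 1747.8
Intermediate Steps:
Function('h')(R, K) = 13 (Function('h')(R, K) = Add(10, 3) = 13)
Mul(7360051, Pow(Add(Mul(Function('h')(24, 11), 318), 77), -1)) = Mul(7360051, Pow(Add(Mul(13, 318), 77), -1)) = Mul(7360051, Pow(Add(4134, 77), -1)) = Mul(7360051, Pow(4211, -1)) = Mul(7360051, Rational(1, 4211)) = Rational(7360051, 4211)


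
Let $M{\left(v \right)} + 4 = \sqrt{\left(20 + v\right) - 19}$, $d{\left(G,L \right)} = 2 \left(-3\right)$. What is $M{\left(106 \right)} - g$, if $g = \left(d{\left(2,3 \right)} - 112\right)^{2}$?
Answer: $-13928 + \sqrt{107} \approx -13918.0$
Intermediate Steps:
$d{\left(G,L \right)} = -6$
$g = 13924$ ($g = \left(-6 - 112\right)^{2} = \left(-118\right)^{2} = 13924$)
$M{\left(v \right)} = -4 + \sqrt{1 + v}$ ($M{\left(v \right)} = -4 + \sqrt{\left(20 + v\right) - 19} = -4 + \sqrt{1 + v}$)
$M{\left(106 \right)} - g = \left(-4 + \sqrt{1 + 106}\right) - 13924 = \left(-4 + \sqrt{107}\right) - 13924 = -13928 + \sqrt{107}$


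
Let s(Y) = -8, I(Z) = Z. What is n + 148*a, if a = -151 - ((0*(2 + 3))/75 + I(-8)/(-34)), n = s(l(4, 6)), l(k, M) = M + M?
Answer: -380644/17 ≈ -22391.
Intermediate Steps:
l(k, M) = 2*M
n = -8
a = -2571/17 (a = -151 - ((0*(2 + 3))/75 - 8/(-34)) = -151 - ((0*5)*(1/75) - 8*(-1/34)) = -151 - (0*(1/75) + 4/17) = -151 - (0 + 4/17) = -151 - 1*4/17 = -151 - 4/17 = -2571/17 ≈ -151.24)
n + 148*a = -8 + 148*(-2571/17) = -8 - 380508/17 = -380644/17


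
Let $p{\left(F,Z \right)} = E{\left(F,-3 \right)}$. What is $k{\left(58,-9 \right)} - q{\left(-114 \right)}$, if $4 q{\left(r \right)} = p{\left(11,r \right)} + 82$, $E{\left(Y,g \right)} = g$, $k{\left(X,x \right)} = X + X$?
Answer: $\frac{385}{4} \approx 96.25$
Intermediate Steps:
$k{\left(X,x \right)} = 2 X$
$p{\left(F,Z \right)} = -3$
$q{\left(r \right)} = \frac{79}{4}$ ($q{\left(r \right)} = \frac{-3 + 82}{4} = \frac{1}{4} \cdot 79 = \frac{79}{4}$)
$k{\left(58,-9 \right)} - q{\left(-114 \right)} = 2 \cdot 58 - \frac{79}{4} = 116 - \frac{79}{4} = \frac{385}{4}$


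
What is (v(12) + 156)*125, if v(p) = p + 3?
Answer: 21375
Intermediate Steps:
v(p) = 3 + p
(v(12) + 156)*125 = ((3 + 12) + 156)*125 = (15 + 156)*125 = 171*125 = 21375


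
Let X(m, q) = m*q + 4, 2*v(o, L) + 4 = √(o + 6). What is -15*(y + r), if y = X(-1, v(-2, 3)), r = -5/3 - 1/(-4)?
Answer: -215/4 ≈ -53.750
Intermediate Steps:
v(o, L) = -2 + √(6 + o)/2 (v(o, L) = -2 + √(o + 6)/2 = -2 + √(6 + o)/2)
r = -17/12 (r = -5*⅓ - 1*(-¼) = -5/3 + ¼ = -17/12 ≈ -1.4167)
X(m, q) = 4 + m*q
y = 5 (y = 4 - (-2 + √(6 - 2)/2) = 4 - (-2 + √4/2) = 4 - (-2 + (½)*2) = 4 - (-2 + 1) = 4 - 1*(-1) = 4 + 1 = 5)
-15*(y + r) = -15*(5 - 17/12) = -15*43/12 = -215/4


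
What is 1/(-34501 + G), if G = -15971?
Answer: -1/50472 ≈ -1.9813e-5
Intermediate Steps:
1/(-34501 + G) = 1/(-34501 - 15971) = 1/(-50472) = -1/50472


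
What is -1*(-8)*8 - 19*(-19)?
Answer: 425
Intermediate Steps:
-1*(-8)*8 - 19*(-19) = 8*8 + 361 = 64 + 361 = 425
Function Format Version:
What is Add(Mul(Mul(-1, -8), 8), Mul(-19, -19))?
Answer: 425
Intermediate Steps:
Add(Mul(Mul(-1, -8), 8), Mul(-19, -19)) = Add(Mul(8, 8), 361) = Add(64, 361) = 425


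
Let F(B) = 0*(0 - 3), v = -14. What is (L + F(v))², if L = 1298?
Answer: 1684804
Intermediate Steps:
F(B) = 0 (F(B) = 0*(-3) = 0)
(L + F(v))² = (1298 + 0)² = 1298² = 1684804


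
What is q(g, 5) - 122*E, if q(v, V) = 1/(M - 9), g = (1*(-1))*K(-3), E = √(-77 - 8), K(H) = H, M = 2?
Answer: -⅐ - 122*I*√85 ≈ -0.14286 - 1124.8*I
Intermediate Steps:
E = I*√85 (E = √(-85) = I*√85 ≈ 9.2195*I)
g = 3 (g = (1*(-1))*(-3) = -1*(-3) = 3)
q(v, V) = -⅐ (q(v, V) = 1/(2 - 9) = 1/(-7) = -⅐)
q(g, 5) - 122*E = -⅐ - 122*I*√85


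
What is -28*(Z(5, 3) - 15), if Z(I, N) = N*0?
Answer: 420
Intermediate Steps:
Z(I, N) = 0
-28*(Z(5, 3) - 15) = -28*(0 - 15) = -28*(-15) = 420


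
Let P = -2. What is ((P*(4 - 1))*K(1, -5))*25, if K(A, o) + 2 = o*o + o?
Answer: -2700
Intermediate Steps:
K(A, o) = -2 + o + o² (K(A, o) = -2 + (o*o + o) = -2 + (o² + o) = -2 + (o + o²) = -2 + o + o²)
((P*(4 - 1))*K(1, -5))*25 = ((-2*(4 - 1))*(-2 - 5 + (-5)²))*25 = ((-2*3)*(-2 - 5 + 25))*25 = -6*18*25 = -108*25 = -2700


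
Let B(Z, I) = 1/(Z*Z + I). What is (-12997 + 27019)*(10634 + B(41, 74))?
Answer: 29076441418/195 ≈ 1.4911e+8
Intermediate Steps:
B(Z, I) = 1/(I + Z²) (B(Z, I) = 1/(Z² + I) = 1/(I + Z²))
(-12997 + 27019)*(10634 + B(41, 74)) = (-12997 + 27019)*(10634 + 1/(74 + 41²)) = 14022*(10634 + 1/(74 + 1681)) = 14022*(10634 + 1/1755) = 14022*(18662671/1755) = 29076441418/195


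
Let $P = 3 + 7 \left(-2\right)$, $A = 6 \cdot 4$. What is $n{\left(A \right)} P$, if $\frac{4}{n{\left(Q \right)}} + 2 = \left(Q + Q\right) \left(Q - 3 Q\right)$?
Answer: $\frac{22}{1153} \approx 0.019081$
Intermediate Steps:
$A = 24$
$n{\left(Q \right)} = \frac{4}{-2 - 4 Q^{2}}$ ($n{\left(Q \right)} = \frac{4}{-2 + \left(Q + Q\right) \left(Q - 3 Q\right)} = \frac{4}{-2 + 2 Q \left(- 2 Q\right)} = \frac{4}{-2 - 4 Q^{2}}$)
$P = -11$ ($P = 3 - 14 = -11$)
$n{\left(A \right)} P = - \frac{2}{1 + 2 \cdot 24^{2}} \left(-11\right) = - \frac{2}{1 + 2 \cdot 576} \left(-11\right) = - \frac{2}{1 + 1152} \left(-11\right) = - \frac{2}{1153} \left(-11\right) = \left(-2\right) \frac{1}{1153} \left(-11\right) = \left(- \frac{2}{1153}\right) \left(-11\right) = \frac{22}{1153}$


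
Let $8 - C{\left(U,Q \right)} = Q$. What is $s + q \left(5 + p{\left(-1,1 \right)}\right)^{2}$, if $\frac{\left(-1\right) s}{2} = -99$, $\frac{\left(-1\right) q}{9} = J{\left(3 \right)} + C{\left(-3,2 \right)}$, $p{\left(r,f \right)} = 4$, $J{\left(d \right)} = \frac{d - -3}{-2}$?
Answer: $-1989$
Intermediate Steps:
$C{\left(U,Q \right)} = 8 - Q$
$J{\left(d \right)} = - \frac{3}{2} - \frac{d}{2}$ ($J{\left(d \right)} = \left(d + 3\right) \left(- \frac{1}{2}\right) = \left(3 + d\right) \left(- \frac{1}{2}\right) = - \frac{3}{2} - \frac{d}{2}$)
$q = -27$ ($q = - 9 \left(\left(- \frac{3}{2} - \frac{3}{2}\right) + \left(8 - 2\right)\right) = - 9 \left(-3 + 6\right) = \left(-9\right) 3 = -27$)
$s = 198$ ($s = \left(-2\right) \left(-99\right) = 198$)
$s + q \left(5 + p{\left(-1,1 \right)}\right)^{2} = 198 - 27 \left(5 + 4\right)^{2} = 198 - 27 \cdot 9^{2} = 198 - 2187 = -1989$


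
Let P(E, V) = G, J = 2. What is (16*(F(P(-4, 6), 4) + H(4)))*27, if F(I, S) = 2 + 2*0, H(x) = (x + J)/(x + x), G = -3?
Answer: 1188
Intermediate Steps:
P(E, V) = -3
H(x) = (2 + x)/(2*x) (H(x) = (x + 2)/(x + x) = (2 + x)/((2*x)) = (2 + x)*(1/(2*x)) = (2 + x)/(2*x))
F(I, S) = 2 (F(I, S) = 2 + 0 = 2)
(16*(F(P(-4, 6), 4) + H(4)))*27 = (16*(2 + (1/2)*(2 + 4)/4))*27 = (16*(2 + (1/2)*(1/4)*6))*27 = (16*(2 + 3/4))*27 = (16*(11/4))*27 = 44*27 = 1188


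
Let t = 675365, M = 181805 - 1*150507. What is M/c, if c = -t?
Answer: -31298/675365 ≈ -0.046342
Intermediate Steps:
M = 31298 (M = 181805 - 150507 = 31298)
c = -675365 (c = -1*675365 = -675365)
M/c = 31298/(-675365) = 31298*(-1/675365) = -31298/675365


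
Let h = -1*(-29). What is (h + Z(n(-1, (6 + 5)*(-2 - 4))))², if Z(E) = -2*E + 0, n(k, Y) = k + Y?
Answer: 26569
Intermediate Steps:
n(k, Y) = Y + k
Z(E) = -2*E
h = 29
(h + Z(n(-1, (6 + 5)*(-2 - 4))))² = (29 - 2*((6 + 5)*(-2 - 4) - 1))² = (29 - 2*(11*(-6) - 1))² = (29 - 2*(-66 - 1))² = (29 - 2*(-67))² = (29 + 134)² = 163² = 26569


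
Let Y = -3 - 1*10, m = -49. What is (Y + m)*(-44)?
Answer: 2728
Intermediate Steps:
Y = -13 (Y = -3 - 10 = -13)
(Y + m)*(-44) = (-13 - 49)*(-44) = -62*(-44) = 2728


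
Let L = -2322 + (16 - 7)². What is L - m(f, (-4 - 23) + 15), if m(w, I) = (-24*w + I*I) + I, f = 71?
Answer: -669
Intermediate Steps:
L = -2241 (L = -2322 + 9² = -2322 + 81 = -2241)
m(w, I) = I + I² - 24*w (m(w, I) = (-24*w + I²) + I = (I² - 24*w) + I = I + I² - 24*w)
L - m(f, (-4 - 23) + 15) = -2241 - (((-4 - 23) + 15) + ((-4 - 23) + 15)² - 24*71) = -2241 - ((-27 + 15) + (-27 + 15)² - 1704) = -2241 - (-12 + (-12)² - 1704) = -2241 - (-12 + 144 - 1704) = -2241 - 1*(-1572) = -2241 + 1572 = -669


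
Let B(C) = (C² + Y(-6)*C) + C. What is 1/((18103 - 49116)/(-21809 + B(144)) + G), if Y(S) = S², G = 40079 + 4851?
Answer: 4255/191146137 ≈ 2.2260e-5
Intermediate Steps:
G = 44930
B(C) = C² + 37*C (B(C) = (C² + (-6)²*C) + C = (C² + 36*C) + C = C² + 37*C)
1/((18103 - 49116)/(-21809 + B(144)) + G) = 1/((18103 - 49116)/(-21809 + 144*(37 + 144)) + 44930) = 1/(-31013/(-21809 + 144*181) + 44930) = 1/(-31013/(-21809 + 26064) + 44930) = 1/(-31013/4255 + 44930) = 1/(191146137/4255) = 4255/191146137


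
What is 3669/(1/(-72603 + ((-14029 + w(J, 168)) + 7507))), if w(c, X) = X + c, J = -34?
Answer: -289817979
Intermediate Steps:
3669/(1/(-72603 + ((-14029 + w(J, 168)) + 7507))) = 3669/(1/(-72603 + ((-14029 + (168 - 34)) + 7507))) = 3669/(1/(-72603 + ((-14029 + 134) + 7507))) = 3669/(1/(-72603 + (-13895 + 7507))) = 3669/(1/(-72603 - 6388)) = 3669/(1/(-78991)) = 3669/(-1/78991) = 3669*(-78991) = -289817979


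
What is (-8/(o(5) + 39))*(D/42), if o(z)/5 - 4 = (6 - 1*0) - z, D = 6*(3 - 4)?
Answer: 1/56 ≈ 0.017857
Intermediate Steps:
D = -6 (D = 6*(-1) = -6)
o(z) = 50 - 5*z (o(z) = 20 + 5*((6 - 1*0) - z) = 20 + 5*((6 + 0) - z) = 20 + 5*(6 - z) = 20 + (30 - 5*z) = 50 - 5*z)
(-8/(o(5) + 39))*(D/42) = (-8/((50 - 5*5) + 39))*(-6/42) = (-8/((50 - 25) + 39))*(-6*1/42) = (-8/(25 + 39))*(-⅐) = (-8/64)*(-⅐) = ((1/64)*(-8))*(-⅐) = -⅛*(-⅐) = 1/56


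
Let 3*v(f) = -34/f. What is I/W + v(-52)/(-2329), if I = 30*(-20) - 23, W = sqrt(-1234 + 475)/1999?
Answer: -1/10686 + 1245377*I*sqrt(759)/759 ≈ -9.358e-5 + 45204.0*I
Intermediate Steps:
v(f) = -34/(3*f) (v(f) = (-34/f)/3 = -34/(3*f))
W = I*sqrt(759)/1999 (W = sqrt(-759)*(1/1999) = (I*sqrt(759))*(1/1999) = I*sqrt(759)/1999 ≈ 0.013782*I)
I = -623 (I = -600 - 23 = -623)
I/W + v(-52)/(-2329) = -623*(-1999*I*sqrt(759)/759) - 34/3/(-52)/(-2329) = -(-1245377)*I*sqrt(759)/759 - 34/3*(-1/52)*(-1/2329) = 1245377*I*sqrt(759)/759 + (17/78)*(-1/2329) = 1245377*I*sqrt(759)/759 - 1/10686 = -1/10686 + 1245377*I*sqrt(759)/759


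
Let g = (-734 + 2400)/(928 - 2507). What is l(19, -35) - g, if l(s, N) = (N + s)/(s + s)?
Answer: 19022/30001 ≈ 0.63405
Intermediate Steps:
l(s, N) = (N + s)/(2*s) (l(s, N) = (N + s)/((2*s)) = (N + s)*(1/(2*s)) = (N + s)/(2*s))
g = -1666/1579 (g = 1666/(-1579) = 1666*(-1/1579) = -1666/1579 ≈ -1.0551)
l(19, -35) - g = (½)*(-35 + 19)/19 - 1*(-1666/1579) = (½)*(1/19)*(-16) + 1666/1579 = -8/19 + 1666/1579 = 19022/30001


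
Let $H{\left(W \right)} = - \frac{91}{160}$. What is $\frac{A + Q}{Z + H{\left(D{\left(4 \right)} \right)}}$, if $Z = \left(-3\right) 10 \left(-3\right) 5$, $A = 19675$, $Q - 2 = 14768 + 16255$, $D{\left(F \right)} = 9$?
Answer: $\frac{8112000}{71909} \approx 112.81$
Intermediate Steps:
$Q = 31025$ ($Q = 2 + \left(14768 + 16255\right) = 2 + 31023 = 31025$)
$H{\left(W \right)} = - \frac{91}{160}$ ($H{\left(W \right)} = \left(-91\right) \frac{1}{160} = - \frac{91}{160}$)
$Z = 450$ ($Z = \left(-30\right) \left(-3\right) 5 = 90 \cdot 5 = 450$)
$\frac{A + Q}{Z + H{\left(D{\left(4 \right)} \right)}} = \frac{19675 + 31025}{450 - \frac{91}{160}} = \frac{50700}{\frac{71909}{160}} = 50700 \cdot \frac{160}{71909} = \frac{8112000}{71909}$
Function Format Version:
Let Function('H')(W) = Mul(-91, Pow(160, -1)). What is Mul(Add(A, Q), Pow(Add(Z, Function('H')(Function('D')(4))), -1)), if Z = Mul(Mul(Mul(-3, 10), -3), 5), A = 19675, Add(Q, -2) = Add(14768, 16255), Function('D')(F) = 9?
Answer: Rational(8112000, 71909) ≈ 112.81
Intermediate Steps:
Q = 31025 (Q = Add(2, Add(14768, 16255)) = Add(2, 31023) = 31025)
Function('H')(W) = Rational(-91, 160) (Function('H')(W) = Mul(-91, Rational(1, 160)) = Rational(-91, 160))
Z = 450 (Z = Mul(Mul(-30, -3), 5) = Mul(90, 5) = 450)
Mul(Add(A, Q), Pow(Add(Z, Function('H')(Function('D')(4))), -1)) = Mul(Add(19675, 31025), Pow(Add(450, Rational(-91, 160)), -1)) = Mul(50700, Pow(Rational(71909, 160), -1)) = Mul(50700, Rational(160, 71909)) = Rational(8112000, 71909)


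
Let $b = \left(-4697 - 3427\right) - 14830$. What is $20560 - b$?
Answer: $43514$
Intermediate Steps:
$b = -22954$ ($b = -8124 - 14830 = -22954$)
$20560 - b = 20560 - -22954 = 20560 + 22954 = 43514$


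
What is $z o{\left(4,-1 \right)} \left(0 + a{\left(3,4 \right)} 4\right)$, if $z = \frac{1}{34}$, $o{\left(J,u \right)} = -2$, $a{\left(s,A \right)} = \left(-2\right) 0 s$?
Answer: $0$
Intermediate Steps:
$a{\left(s,A \right)} = 0$ ($a{\left(s,A \right)} = 0 s = 0$)
$z = \frac{1}{34} \approx 0.029412$
$z o{\left(4,-1 \right)} \left(0 + a{\left(3,4 \right)} 4\right) = \frac{1}{34} \left(-2\right) \left(0 + 0 \cdot 4\right) = - \frac{0 + 0}{17} = \left(- \frac{1}{17}\right) 0 = 0$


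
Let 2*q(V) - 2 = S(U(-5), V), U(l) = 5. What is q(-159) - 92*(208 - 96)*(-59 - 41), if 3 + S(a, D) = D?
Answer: 1030320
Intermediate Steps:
S(a, D) = -3 + D
q(V) = -1/2 + V/2 (q(V) = 1 + (-3 + V)/2 = 1 + (-3/2 + V/2) = -1/2 + V/2)
q(-159) - 92*(208 - 96)*(-59 - 41) = (-1/2 + (1/2)*(-159)) - 92*(208 - 96)*(-59 - 41) = (-1/2 - 159/2) - 10304*(-100) = -80 - 92*(-11200) = -80 + 1030400 = 1030320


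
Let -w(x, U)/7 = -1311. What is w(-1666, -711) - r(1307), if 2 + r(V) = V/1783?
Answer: 16364850/1783 ≈ 9178.3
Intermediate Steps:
r(V) = -2 + V/1783
w(x, U) = 9177 (w(x, U) = -7*(-1311) = 9177)
w(-1666, -711) - r(1307) = 9177 - (-2 + (1/1783)*1307) = 9177 - (-2 + 1307/1783) = 9177 - 1*(-2259/1783) = 9177 + 2259/1783 = 16364850/1783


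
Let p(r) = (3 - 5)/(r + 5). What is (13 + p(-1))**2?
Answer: 625/4 ≈ 156.25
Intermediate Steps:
p(r) = -2/(5 + r)
(13 + p(-1))**2 = (13 - 2/(5 - 1))**2 = (13 - 2/4)**2 = (13 - 2*1/4)**2 = (13 - 1/2)**2 = (25/2)**2 = 625/4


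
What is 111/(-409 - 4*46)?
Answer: -111/593 ≈ -0.18718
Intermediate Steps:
111/(-409 - 4*46) = 111/(-409 - 184) = 111/(-593) = -1/593*111 = -111/593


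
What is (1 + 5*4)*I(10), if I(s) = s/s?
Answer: 21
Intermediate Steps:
I(s) = 1
(1 + 5*4)*I(10) = (1 + 5*4)*1 = (1 + 20)*1 = 21*1 = 21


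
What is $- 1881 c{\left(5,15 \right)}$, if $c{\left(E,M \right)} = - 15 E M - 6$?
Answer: $2127411$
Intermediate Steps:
$c{\left(E,M \right)} = -6 - 15 E M$ ($c{\left(E,M \right)} = - 15 E M - 6 = -6 - 15 E M$)
$- 1881 c{\left(5,15 \right)} = - 1881 \left(-6 - 75 \cdot 15\right) = - 1881 \left(-6 - 1125\right) = \left(-1881\right) \left(-1131\right) = 2127411$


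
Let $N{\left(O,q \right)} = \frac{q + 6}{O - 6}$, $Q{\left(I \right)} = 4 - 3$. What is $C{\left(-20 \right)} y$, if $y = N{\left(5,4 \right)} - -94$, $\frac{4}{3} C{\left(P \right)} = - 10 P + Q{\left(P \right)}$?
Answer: $12663$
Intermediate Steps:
$Q{\left(I \right)} = 1$
$C{\left(P \right)} = \frac{3}{4} - \frac{15 P}{2}$ ($C{\left(P \right)} = \frac{3 \left(- 10 P + 1\right)}{4} = \frac{3 \left(1 - 10 P\right)}{4} = \frac{3}{4} - \frac{15 P}{2}$)
$N{\left(O,q \right)} = \frac{6 + q}{-6 + O}$
$y = 84$ ($y = \frac{6 + 4}{-6 + 5} - -94 = \frac{1}{-1} \cdot 10 + 94 = \left(-1\right) 10 + 94 = -10 + 94 = 84$)
$C{\left(-20 \right)} y = \left(\frac{3}{4} - -150\right) 84 = \left(\frac{3}{4} + 150\right) 84 = \frac{603}{4} \cdot 84 = 12663$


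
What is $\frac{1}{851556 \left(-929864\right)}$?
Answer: $- \frac{1}{791831268384} \approx -1.2629 \cdot 10^{-12}$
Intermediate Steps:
$\frac{1}{851556 \left(-929864\right)} = \frac{1}{851556} \left(- \frac{1}{929864}\right) = - \frac{1}{791831268384}$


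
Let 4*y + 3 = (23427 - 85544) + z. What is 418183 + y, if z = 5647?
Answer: 1616259/4 ≈ 4.0407e+5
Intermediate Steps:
y = -56473/4 (y = -¾ + ((23427 - 85544) + 5647)/4 = -¾ + (-62117 + 5647)/4 = -¾ + (¼)*(-56470) = -¾ - 28235/2 = -56473/4 ≈ -14118.)
418183 + y = 418183 - 56473/4 = 1616259/4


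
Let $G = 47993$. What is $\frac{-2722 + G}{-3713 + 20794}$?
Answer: $\frac{45271}{17081} \approx 2.6504$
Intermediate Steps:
$\frac{-2722 + G}{-3713 + 20794} = \frac{-2722 + 47993}{-3713 + 20794} = \frac{45271}{17081}$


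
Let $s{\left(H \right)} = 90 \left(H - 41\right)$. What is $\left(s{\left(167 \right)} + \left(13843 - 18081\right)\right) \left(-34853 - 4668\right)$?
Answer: $-280678142$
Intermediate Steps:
$s{\left(H \right)} = -3690 + 90 H$ ($s{\left(H \right)} = 90 \left(-41 + H\right) = -3690 + 90 H$)
$\left(s{\left(167 \right)} + \left(13843 - 18081\right)\right) \left(-34853 - 4668\right) = \left(\left(-3690 + 90 \cdot 167\right) + \left(13843 - 18081\right)\right) \left(-34853 - 4668\right) = \left(\left(-3690 + 15030\right) - 4238\right) \left(-39521\right) = \left(11340 - 4238\right) \left(-39521\right) = 7102 \left(-39521\right) = -280678142$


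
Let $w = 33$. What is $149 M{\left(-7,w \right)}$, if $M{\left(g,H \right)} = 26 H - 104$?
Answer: $112346$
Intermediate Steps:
$M{\left(g,H \right)} = -104 + 26 H$
$149 M{\left(-7,w \right)} = 149 \left(-104 + 26 \cdot 33\right) = 149 \left(-104 + 858\right) = 149 \cdot 754 = 112346$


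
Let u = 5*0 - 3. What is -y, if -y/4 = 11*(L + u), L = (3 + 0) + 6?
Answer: 264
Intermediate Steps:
u = -3 (u = 0 - 3 = -3)
L = 9 (L = 3 + 6 = 9)
y = -264 (y = -44*(9 - 3) = -44*6 = -4*66 = -264)
-y = -1*(-264) = 264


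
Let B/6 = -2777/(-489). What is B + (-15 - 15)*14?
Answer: -62906/163 ≈ -385.93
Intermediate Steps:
B = 5554/163 (B = 6*(-2777/(-489)) = 6*(-2777*(-1/489)) = 6*(2777/489) = 5554/163 ≈ 34.074)
B + (-15 - 15)*14 = 5554/163 + (-15 - 15)*14 = 5554/163 - 30*14 = 5554/163 - 420 = -62906/163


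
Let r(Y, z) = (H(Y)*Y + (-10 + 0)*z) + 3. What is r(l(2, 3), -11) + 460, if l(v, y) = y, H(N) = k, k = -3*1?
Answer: 564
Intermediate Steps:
k = -3
H(N) = -3
r(Y, z) = 3 - 10*z - 3*Y (r(Y, z) = (-3*Y + (-10 + 0)*z) + 3 = (-3*Y - 10*z) + 3 = (-10*z - 3*Y) + 3 = 3 - 10*z - 3*Y)
r(l(2, 3), -11) + 460 = (3 - 10*(-11) - 3*3) + 460 = (3 + 110 - 9) + 460 = 104 + 460 = 564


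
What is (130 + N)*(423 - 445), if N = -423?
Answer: 6446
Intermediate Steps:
(130 + N)*(423 - 445) = (130 - 423)*(423 - 445) = -293*(-22) = 6446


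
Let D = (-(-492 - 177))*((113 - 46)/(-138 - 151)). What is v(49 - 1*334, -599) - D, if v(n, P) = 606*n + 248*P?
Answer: -92799895/289 ≈ -3.2111e+5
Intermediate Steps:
v(n, P) = 248*P + 606*n
D = -44823/289 (D = (-1*(-669))*(67/(-289)) = 669*(67*(-1/289)) = 669*(-67/289) = -44823/289 ≈ -155.10)
v(49 - 1*334, -599) - D = (248*(-599) + 606*(49 - 1*334)) - 1*(-44823/289) = (-148552 + 606*(49 - 334)) + 44823/289 = (-148552 + 606*(-285)) + 44823/289 = (-148552 - 172710) + 44823/289 = -321262 + 44823/289 = -92799895/289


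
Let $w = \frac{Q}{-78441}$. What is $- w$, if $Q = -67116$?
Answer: $- \frac{22372}{26147} \approx -0.85562$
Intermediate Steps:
$w = \frac{22372}{26147}$ ($w = - \frac{67116}{-78441} = \left(-67116\right) \left(- \frac{1}{78441}\right) = \frac{22372}{26147} \approx 0.85562$)
$- w = \left(-1\right) \frac{22372}{26147} = - \frac{22372}{26147}$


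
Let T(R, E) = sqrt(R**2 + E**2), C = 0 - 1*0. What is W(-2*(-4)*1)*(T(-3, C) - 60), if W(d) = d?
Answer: -456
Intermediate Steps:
C = 0 (C = 0 + 0 = 0)
T(R, E) = sqrt(E**2 + R**2)
W(-2*(-4)*1)*(T(-3, C) - 60) = (-2*(-4)*1)*(sqrt(0**2 + (-3)**2) - 60) = (8*1)*(sqrt(0 + 9) - 60) = 8*(sqrt(9) - 60) = 8*(3 - 60) = 8*(-57) = -456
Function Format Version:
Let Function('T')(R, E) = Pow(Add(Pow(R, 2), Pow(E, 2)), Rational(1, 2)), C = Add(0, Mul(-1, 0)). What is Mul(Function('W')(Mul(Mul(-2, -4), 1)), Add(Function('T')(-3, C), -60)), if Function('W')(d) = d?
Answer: -456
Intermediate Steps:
C = 0 (C = Add(0, 0) = 0)
Function('T')(R, E) = Pow(Add(Pow(E, 2), Pow(R, 2)), Rational(1, 2))
Mul(Function('W')(Mul(Mul(-2, -4), 1)), Add(Function('T')(-3, C), -60)) = Mul(Mul(Mul(-2, -4), 1), Add(Pow(Add(Pow(0, 2), Pow(-3, 2)), Rational(1, 2)), -60)) = Mul(Mul(8, 1), Add(Pow(Add(0, 9), Rational(1, 2)), -60)) = Mul(8, Add(Pow(9, Rational(1, 2)), -60)) = Mul(8, Add(3, -60)) = Mul(8, -57) = -456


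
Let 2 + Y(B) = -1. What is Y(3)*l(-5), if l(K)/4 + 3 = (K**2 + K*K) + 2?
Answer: -588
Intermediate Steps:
l(K) = -4 + 8*K**2 (l(K) = -12 + 4*((K**2 + K*K) + 2) = -12 + 4*((K**2 + K**2) + 2) = -12 + 4*(2*K**2 + 2) = -12 + 4*(2 + 2*K**2) = -12 + (8 + 8*K**2) = -4 + 8*K**2)
Y(B) = -3 (Y(B) = -2 - 1 = -3)
Y(3)*l(-5) = -3*(-4 + 8*(-5)**2) = -3*(-4 + 8*25) = -3*(-4 + 200) = -3*196 = -588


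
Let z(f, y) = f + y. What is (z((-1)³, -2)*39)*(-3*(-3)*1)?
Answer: -1053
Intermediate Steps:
(z((-1)³, -2)*39)*(-3*(-3)*1) = (((-1)³ - 2)*39)*(-3*(-3)*1) = ((-1 - 2)*39)*(9*1) = -3*39*9 = -117*9 = -1053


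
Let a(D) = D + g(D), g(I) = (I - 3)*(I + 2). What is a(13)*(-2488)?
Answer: -405544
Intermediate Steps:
g(I) = (-3 + I)*(2 + I)
a(D) = -6 + D² (a(D) = D + (-6 + D² - D) = -6 + D²)
a(13)*(-2488) = (-6 + 13²)*(-2488) = (-6 + 169)*(-2488) = 163*(-2488) = -405544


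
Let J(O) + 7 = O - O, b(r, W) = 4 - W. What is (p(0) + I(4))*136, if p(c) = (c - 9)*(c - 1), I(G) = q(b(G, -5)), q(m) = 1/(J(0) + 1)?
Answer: 3604/3 ≈ 1201.3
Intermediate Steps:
J(O) = -7 (J(O) = -7 + (O - O) = -7 + 0 = -7)
q(m) = -⅙ (q(m) = 1/(-7 + 1) = 1/(-6) = -⅙)
I(G) = -⅙
p(c) = (-1 + c)*(-9 + c) (p(c) = (-9 + c)*(-1 + c) = (-1 + c)*(-9 + c))
(p(0) + I(4))*136 = ((9 + 0² - 10*0) - ⅙)*136 = ((9 + 0 + 0) - ⅙)*136 = (9 - ⅙)*136 = (53/6)*136 = 3604/3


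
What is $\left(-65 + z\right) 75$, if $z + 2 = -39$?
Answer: $-7950$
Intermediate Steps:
$z = -41$ ($z = -2 - 39 = -41$)
$\left(-65 + z\right) 75 = \left(-65 - 41\right) 75 = \left(-106\right) 75 = -7950$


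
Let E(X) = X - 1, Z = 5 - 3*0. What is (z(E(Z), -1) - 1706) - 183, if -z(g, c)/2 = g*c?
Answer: -1881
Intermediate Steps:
Z = 5 (Z = 5 + 0 = 5)
E(X) = -1 + X
z(g, c) = -2*c*g (z(g, c) = -2*g*c = -2*c*g)
(z(E(Z), -1) - 1706) - 183 = (-2*(-1)*(-1 + 5) - 1706) - 183 = (-2*(-1)*4 - 1706) - 183 = (8 - 1706) - 183 = -1698 - 183 = -1881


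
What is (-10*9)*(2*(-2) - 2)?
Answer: 540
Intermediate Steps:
(-10*9)*(2*(-2) - 2) = -90*(-4 - 2) = -90*(-6) = 540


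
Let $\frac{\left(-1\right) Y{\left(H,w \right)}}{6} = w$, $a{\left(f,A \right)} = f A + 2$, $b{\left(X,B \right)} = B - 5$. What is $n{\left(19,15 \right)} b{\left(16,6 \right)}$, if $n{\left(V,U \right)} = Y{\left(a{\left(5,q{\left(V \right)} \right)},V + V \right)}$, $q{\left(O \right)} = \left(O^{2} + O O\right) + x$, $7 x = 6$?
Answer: $-228$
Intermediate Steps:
$x = \frac{6}{7}$ ($x = \frac{1}{7} \cdot 6 = \frac{6}{7} \approx 0.85714$)
$b{\left(X,B \right)} = -5 + B$
$q{\left(O \right)} = \frac{6}{7} + 2 O^{2}$ ($q{\left(O \right)} = \left(O^{2} + O O\right) + \frac{6}{7} = \left(O^{2} + O^{2}\right) + \frac{6}{7} = 2 O^{2} + \frac{6}{7} = \frac{6}{7} + 2 O^{2}$)
$a{\left(f,A \right)} = 2 + A f$ ($a{\left(f,A \right)} = A f + 2 = 2 + A f$)
$Y{\left(H,w \right)} = - 6 w$
$n{\left(V,U \right)} = - 12 V$ ($n{\left(V,U \right)} = - 6 \left(V + V\right) = - 6 \cdot 2 V = - 12 V$)
$n{\left(19,15 \right)} b{\left(16,6 \right)} = \left(-12\right) 19 \left(-5 + 6\right) = \left(-228\right) 1 = -228$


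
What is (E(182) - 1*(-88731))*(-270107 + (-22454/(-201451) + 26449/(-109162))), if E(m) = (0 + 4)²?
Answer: -527145668516458142995/21990794062 ≈ -2.3971e+10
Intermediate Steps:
E(m) = 16 (E(m) = 4² = 16)
(E(182) - 1*(-88731))*(-270107 + (-22454/(-201451) + 26449/(-109162))) = (16 - 1*(-88731))*(-270107 + (-22454/(-201451) + 26449/(-109162))) = (16 + 88731)*(-270107 + (-22454*(-1/201451) + 26449*(-1/109162))) = 88747*(-270107 + (22454/201451 - 26449/109162)) = 88747*(-270107 - 2877053951/21990794062) = 88747*(-5939870288758585/21990794062) = -527145668516458142995/21990794062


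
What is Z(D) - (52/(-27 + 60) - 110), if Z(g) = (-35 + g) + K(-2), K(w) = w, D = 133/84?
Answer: 9637/132 ≈ 73.008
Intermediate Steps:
D = 19/12 (D = 133*(1/84) = 19/12 ≈ 1.5833)
Z(g) = -37 + g (Z(g) = (-35 + g) - 2 = -37 + g)
Z(D) - (52/(-27 + 60) - 110) = (-37 + 19/12) - (52/(-27 + 60) - 110) = -425/12 - (52/33 - 110) = -425/12 - 1*(-3578/33) = -425/12 + 3578/33 = 9637/132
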